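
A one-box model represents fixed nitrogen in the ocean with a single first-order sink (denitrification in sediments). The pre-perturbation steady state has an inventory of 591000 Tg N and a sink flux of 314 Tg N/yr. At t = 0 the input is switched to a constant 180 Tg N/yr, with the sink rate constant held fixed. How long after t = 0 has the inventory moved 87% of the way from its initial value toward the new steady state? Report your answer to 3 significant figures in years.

τ = M₀/F₀ = 591000/314 = 1882 yr.
The remaining gap fraction is e^(−t/τ); 87% covered ⇒ e^(−t/τ) = 0.130.
t = −τ ln(0.130) = 1882 × 2.040 = 3840 yr.

3840 yr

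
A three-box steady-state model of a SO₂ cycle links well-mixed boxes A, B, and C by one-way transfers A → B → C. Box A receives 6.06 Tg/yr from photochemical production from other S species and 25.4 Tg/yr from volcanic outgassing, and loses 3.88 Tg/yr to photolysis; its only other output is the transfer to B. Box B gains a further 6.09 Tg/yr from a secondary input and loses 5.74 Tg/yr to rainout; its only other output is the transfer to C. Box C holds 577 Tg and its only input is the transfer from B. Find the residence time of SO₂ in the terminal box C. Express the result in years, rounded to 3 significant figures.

Box A: F(A→B) = (6.06 + 25.4) − 3.88 = 27.580 Tg/yr.
Box B: F(B→C) = (27.580 + 6.09) − 5.74 = 27.930 Tg/yr.
Box C throughput = its input = 27.930 Tg/yr; τ = 577 / 27.930 = 20.66 yr.

20.7 yr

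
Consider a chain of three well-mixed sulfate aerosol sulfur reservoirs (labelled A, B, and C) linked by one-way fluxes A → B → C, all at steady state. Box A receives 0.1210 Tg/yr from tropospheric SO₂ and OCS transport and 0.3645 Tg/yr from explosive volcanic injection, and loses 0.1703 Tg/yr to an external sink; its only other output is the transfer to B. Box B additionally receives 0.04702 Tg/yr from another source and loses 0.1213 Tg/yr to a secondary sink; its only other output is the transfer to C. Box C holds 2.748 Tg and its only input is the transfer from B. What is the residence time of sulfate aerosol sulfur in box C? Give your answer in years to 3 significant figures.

Box A: F(A→B) = (0.1210 + 0.3645) − 0.1703 = 0.31520 Tg/yr.
Box B: F(B→C) = (0.31520 + 0.04702) − 0.1213 = 0.24092 Tg/yr.
Box C throughput = its input = 0.24092 Tg/yr; τ = 2.748 / 0.24092 = 11.41 yr.

11.4 yr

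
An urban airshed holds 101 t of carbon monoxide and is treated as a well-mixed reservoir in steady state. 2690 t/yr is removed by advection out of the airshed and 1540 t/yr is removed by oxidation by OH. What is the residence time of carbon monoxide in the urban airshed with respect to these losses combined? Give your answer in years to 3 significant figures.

Total removal = 2690 + 1540 = 4230.0 t/yr.
τ = M / ΣF_out = 101 / 4230.0 = 0.02388 yr.

0.0239 yr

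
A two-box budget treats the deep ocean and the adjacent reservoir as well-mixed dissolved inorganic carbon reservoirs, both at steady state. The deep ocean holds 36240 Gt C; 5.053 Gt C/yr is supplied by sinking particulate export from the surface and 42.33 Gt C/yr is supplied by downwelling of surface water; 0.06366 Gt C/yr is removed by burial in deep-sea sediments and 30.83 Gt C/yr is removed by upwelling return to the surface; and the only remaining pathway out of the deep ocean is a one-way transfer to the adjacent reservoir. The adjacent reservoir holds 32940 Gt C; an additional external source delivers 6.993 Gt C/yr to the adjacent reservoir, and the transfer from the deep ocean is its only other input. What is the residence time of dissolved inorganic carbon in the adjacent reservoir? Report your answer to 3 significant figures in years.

1400 yr

Balance the deep ocean: ΣF_in = 5.053 + 42.33 = 47.383 Gt C/yr.
Transfer to the adjacent reservoir = ΣF_in − (0.06366 + 30.83) = 16.489 Gt C/yr.
Total input to the adjacent reservoir = 16.489 + 6.993 = 23.482 Gt C/yr; at steady state this equals its total output.
τ = M / F = 32940 / 23.482 = 1403 yr.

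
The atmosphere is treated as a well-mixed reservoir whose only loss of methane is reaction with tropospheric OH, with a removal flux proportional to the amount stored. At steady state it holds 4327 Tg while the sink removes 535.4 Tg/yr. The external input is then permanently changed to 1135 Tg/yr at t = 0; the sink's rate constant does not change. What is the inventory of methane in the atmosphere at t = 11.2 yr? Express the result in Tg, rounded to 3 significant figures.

7960 Tg

The sink rate constant is k = F₀/M₀ = 535.4/4327 = 0.1237 yr⁻¹.
Solving dM/dt = F₁ − kM with M(0) = M₀ gives M(t) = F₁/k + (M₀ − F₁/k)·e^(−kt).
F₁/k = 1135/0.1237 = 9172.9 Tg; kt = 0.1237 × 11.2 = 1.386, e^(−kt) = 0.2501.
M(11.2) = 9172.9 + (4327 − 9172.9) × 0.2501 = 9172.9 − 1212 = 7960.8 Tg.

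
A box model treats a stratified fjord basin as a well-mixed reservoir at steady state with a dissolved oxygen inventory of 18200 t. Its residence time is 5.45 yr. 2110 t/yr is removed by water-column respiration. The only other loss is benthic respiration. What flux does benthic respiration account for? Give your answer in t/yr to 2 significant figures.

Total removal F = M/τ = 18200 / 5.45 = 3339 t/yr.
Benthic respiration = F − (2110) = 3339 − 2110 = 1229 t/yr.

1200 t/yr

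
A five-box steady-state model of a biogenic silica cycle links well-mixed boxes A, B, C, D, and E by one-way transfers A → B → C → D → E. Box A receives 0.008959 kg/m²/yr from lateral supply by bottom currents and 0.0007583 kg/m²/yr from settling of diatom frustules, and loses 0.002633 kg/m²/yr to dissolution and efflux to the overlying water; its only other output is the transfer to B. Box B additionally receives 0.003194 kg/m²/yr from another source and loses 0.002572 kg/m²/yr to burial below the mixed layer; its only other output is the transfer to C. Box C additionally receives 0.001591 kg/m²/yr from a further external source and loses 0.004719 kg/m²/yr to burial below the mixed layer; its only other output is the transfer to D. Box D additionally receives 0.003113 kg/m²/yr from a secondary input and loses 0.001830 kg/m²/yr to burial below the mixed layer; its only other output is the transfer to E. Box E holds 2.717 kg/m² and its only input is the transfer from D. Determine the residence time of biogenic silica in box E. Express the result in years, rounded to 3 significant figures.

464 yr

Box A: F(A→B) = (0.008959 + 0.0007583) − 0.002633 = 0.0070843 kg/m²/yr.
Box B: F(B→C) = (0.0070843 + 0.003194) − 0.002572 = 0.0077063 kg/m²/yr.
Box C: F(C→D) = (0.0077063 + 0.001591) − 0.004719 = 0.0045783 kg/m²/yr.
Box D: F(D→E) = (0.0045783 + 0.003113) − 0.001830 = 0.0058613 kg/m²/yr.
Box E throughput = its input = 0.0058613 kg/m²/yr; τ = 2.717 / 0.0058613 = 463.5 yr.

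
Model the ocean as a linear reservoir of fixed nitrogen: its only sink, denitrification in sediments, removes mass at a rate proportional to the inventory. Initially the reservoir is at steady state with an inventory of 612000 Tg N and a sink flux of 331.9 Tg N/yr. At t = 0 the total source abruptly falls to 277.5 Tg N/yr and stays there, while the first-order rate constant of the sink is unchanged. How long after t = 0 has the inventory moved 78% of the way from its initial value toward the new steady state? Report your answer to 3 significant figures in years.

τ = M₀/F₀ = 612000/331.9 = 1844 yr.
The remaining gap fraction is e^(−t/τ); 78% covered ⇒ e^(−t/τ) = 0.220.
t = −τ ln(0.220) = 1844 × 1.514 = 2792 yr.

2790 yr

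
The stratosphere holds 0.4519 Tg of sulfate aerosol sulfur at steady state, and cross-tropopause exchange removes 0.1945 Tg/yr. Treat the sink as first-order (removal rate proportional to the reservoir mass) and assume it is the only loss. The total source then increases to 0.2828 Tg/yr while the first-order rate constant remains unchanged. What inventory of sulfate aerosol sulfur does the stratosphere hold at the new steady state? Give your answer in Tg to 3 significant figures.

Rate constant k = F/M = 0.1945 / 0.4519 = 0.4304 yr⁻¹.
At the new steady state, source = k·M_new ⇒ M_new = 0.2828 / 0.4304 = 0.6571 Tg.
(Equivalently M_new = M × F_new/F_old = 0.4519 × 0.2828/0.1945.)

0.657 Tg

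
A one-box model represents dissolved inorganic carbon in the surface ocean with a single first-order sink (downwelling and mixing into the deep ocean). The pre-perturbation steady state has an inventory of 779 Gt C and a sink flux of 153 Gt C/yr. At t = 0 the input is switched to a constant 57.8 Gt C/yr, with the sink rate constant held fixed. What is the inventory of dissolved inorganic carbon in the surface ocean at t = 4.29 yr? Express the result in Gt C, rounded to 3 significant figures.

503 Gt C

The sink rate constant is k = F₀/M₀ = 153/779 = 0.1964 yr⁻¹.
Solving dM/dt = F₁ − kM with M(0) = M₀ gives M(t) = F₁/k + (M₀ − F₁/k)·e^(−kt).
F₁/k = 57.8/0.1964 = 294.29 Gt C; kt = 0.1964 × 4.29 = 0.8426, e^(−kt) = 0.4306.
M(4.29) = 294.29 + (779 − 294.29) × 0.4306 = 294.29 + 208.7 = 503.00 Gt C.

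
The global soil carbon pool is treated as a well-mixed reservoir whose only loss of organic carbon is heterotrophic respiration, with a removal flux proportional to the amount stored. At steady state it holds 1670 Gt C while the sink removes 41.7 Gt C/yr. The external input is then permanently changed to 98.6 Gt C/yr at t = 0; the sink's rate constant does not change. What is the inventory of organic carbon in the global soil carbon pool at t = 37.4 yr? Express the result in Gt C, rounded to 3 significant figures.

3050 Gt C

The sink rate constant is k = F₀/M₀ = 41.7/1670 = 0.02497 yr⁻¹.
Solving dM/dt = F₁ − kM with M(0) = M₀ gives M(t) = F₁/k + (M₀ − F₁/k)·e^(−kt).
F₁/k = 98.6/0.02497 = 3948.7 Gt C; kt = 0.02497 × 37.4 = 0.9339, e^(−kt) = 0.3930.
M(37.4) = 3948.7 + (1670 − 3948.7) × 0.3930 = 3948.7 − 895.6 = 3053.1 Gt C.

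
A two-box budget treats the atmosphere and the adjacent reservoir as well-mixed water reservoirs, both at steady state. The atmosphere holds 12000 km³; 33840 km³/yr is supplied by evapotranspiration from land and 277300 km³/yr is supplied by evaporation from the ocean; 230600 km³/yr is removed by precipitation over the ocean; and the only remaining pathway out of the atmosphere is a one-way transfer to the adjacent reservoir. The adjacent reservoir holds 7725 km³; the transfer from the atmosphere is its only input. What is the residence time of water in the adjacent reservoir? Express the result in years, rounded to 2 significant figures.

0.096 yr

Balance the atmosphere: ΣF_in = 33840 + 277300 = 311140 km³/yr.
Transfer to the adjacent reservoir = ΣF_in − (230600) = 80540 km³/yr.
At steady state the output of the adjacent reservoir equals its input, 80540 km³/yr.
τ = M / F = 7725 / 80540 = 0.09592 yr.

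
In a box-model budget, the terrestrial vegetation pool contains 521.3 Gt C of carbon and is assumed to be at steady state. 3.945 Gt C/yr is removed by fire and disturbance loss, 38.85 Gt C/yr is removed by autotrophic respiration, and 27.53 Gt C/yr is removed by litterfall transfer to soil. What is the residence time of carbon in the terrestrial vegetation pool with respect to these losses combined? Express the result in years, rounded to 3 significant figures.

7.41 yr

Total removal = 3.945 + 38.85 + 27.53 = 70.325 Gt C/yr.
τ = M / ΣF_out = 521.3 / 70.325 = 7.413 yr.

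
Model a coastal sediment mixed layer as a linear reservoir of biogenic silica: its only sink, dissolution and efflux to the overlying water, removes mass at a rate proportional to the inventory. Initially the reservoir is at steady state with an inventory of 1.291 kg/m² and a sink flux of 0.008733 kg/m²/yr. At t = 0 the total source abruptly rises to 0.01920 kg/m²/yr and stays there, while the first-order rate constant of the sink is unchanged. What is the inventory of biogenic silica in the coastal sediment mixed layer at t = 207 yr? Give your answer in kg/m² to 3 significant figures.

The sink rate constant is k = F₀/M₀ = 0.008733/1.291 = 0.006765 yr⁻¹.
Solving dM/dt = F₁ − kM with M(0) = M₀ gives M(t) = F₁/k + (M₀ − F₁/k)·e^(−kt).
F₁/k = 0.01920/0.006765 = 2.8383 kg/m²; kt = 0.006765 × 207 = 1.400, e^(−kt) = 0.2465.
M(207) = 2.8383 + (1.291 − 2.8383) × 0.2465 = 2.8383 − 0.3815 = 2.4569 kg/m².

2.46 kg/m²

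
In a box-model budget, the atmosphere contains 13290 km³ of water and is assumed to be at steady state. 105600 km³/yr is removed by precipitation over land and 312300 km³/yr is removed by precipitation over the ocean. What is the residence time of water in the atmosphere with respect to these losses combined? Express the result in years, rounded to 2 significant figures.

0.032 yr

Total removal = 105600 + 312300 = 417900 km³/yr.
τ = M / ΣF_out = 13290 / 417900 = 0.03180 yr.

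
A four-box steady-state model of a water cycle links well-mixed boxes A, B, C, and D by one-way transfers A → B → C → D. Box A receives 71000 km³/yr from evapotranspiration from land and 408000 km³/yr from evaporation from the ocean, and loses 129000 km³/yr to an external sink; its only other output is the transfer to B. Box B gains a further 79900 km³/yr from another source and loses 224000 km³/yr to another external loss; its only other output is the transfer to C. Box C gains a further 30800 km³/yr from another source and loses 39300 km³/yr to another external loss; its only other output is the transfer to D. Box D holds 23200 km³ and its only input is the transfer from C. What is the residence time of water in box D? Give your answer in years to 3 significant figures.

Box A: F(A→B) = (71000 + 408000) − 129000 = 350000 km³/yr.
Box B: F(B→C) = (350000 + 79900) − 224000 = 205900 km³/yr.
Box C: F(C→D) = (205900 + 30800) − 39300 = 197400 km³/yr.
Box D throughput = its input = 197400 km³/yr; τ = 23200 / 197400 = 0.1175 yr.

0.118 yr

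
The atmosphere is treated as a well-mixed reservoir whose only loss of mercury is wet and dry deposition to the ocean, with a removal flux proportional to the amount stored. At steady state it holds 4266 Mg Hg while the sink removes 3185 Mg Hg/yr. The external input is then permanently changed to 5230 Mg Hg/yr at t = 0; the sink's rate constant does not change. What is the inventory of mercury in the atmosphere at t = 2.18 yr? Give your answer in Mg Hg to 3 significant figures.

The sink rate constant is k = F₀/M₀ = 3185/4266 = 0.7466 yr⁻¹.
Solving dM/dt = F₁ − kM with M(0) = M₀ gives M(t) = F₁/k + (M₀ − F₁/k)·e^(−kt).
F₁/k = 5230/0.7466 = 7005.1 Mg Hg; kt = 0.7466 × 2.18 = 1.628, e^(−kt) = 0.1964.
M(2.18) = 7005.1 + (4266 − 7005.1) × 0.1964 = 7005.1 − 538.0 = 6467.1 Mg Hg.

6470 Mg Hg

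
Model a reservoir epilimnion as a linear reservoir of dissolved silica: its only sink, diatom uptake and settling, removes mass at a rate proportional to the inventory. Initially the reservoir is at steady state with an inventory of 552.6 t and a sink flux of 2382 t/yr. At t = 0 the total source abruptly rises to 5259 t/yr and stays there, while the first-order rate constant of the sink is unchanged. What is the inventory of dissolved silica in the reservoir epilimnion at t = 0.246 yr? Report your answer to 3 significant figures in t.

989 t

The sink rate constant is k = F₀/M₀ = 2382/552.6 = 4.311 yr⁻¹.
Solving dM/dt = F₁ − kM with M(0) = M₀ gives M(t) = F₁/k + (M₀ − F₁/k)·e^(−kt).
F₁/k = 5259/4.311 = 1220.0 t; kt = 4.311 × 0.246 = 1.060, e^(−kt) = 0.3463.
M(0.246) = 1220.0 + (552.6 − 1220.0) × 0.3463 = 1220.0 − 231.1 = 988.89 t.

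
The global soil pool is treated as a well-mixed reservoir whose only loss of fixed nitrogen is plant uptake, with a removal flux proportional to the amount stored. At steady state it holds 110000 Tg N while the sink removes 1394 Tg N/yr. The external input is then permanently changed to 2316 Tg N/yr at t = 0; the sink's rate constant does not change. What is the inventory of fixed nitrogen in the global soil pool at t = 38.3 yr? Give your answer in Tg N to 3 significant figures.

138000 Tg N

τ = M₀/F₀ = 110000/1394 = 78.91 yr; rate constant k = 1/τ.
New steady state M_∞ = F₁/k = F₁·τ = 2316 × 78.91 = 182750 Tg N.
M(t) = M_∞ + (M₀ − M_∞)·e^(−t/τ); t/τ = 38.3/78.91 = 0.4854, so e^(−t/τ) = 0.6155.
M(t) = 182750 − 72750 × 0.6155 = 137980 Tg N.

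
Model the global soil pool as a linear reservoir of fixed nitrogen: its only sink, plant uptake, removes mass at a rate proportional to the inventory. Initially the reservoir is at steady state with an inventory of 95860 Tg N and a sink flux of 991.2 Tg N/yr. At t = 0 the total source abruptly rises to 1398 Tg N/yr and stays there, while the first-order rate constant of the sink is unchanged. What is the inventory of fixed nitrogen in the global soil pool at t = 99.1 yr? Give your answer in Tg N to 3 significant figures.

Residence time τ = M₀/F₀ = 96.71 yr. The eventual steady state is M_∞ = M₀·(F₁/F₀) = 95860 × 1398/991.2 = 135200 Tg N.
The anomaly ΔM(t) = M(t) − M_∞ decays as ΔM₀·e^(−t/τ) with ΔM₀ = 95860 − 135200 = −39340 Tg N.
At t = 99.1 yr, e^(−t/τ) = e^(−1.025) = 0.3589, so ΔM = −14120 Tg N and M = 135200 − 14120 = 121080 Tg N.

121000 Tg N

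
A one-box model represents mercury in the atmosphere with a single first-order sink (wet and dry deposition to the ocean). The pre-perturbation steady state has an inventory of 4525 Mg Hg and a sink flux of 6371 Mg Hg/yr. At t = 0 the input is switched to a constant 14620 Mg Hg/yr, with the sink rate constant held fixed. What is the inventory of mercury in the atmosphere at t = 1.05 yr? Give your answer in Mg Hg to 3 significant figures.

9050 Mg Hg

τ = M₀/F₀ = 4525/6371 = 0.7102 yr; rate constant k = 1/τ.
New steady state M_∞ = F₁/k = F₁·τ = 14620 × 0.7102 = 10384 Mg Hg.
M(t) = M_∞ + (M₀ − M_∞)·e^(−t/τ); t/τ = 1.05/0.7102 = 1.478, so e^(−t/τ) = 0.2280.
M(t) = 10384 − 5859 × 0.2280 = 9048.0 Mg Hg.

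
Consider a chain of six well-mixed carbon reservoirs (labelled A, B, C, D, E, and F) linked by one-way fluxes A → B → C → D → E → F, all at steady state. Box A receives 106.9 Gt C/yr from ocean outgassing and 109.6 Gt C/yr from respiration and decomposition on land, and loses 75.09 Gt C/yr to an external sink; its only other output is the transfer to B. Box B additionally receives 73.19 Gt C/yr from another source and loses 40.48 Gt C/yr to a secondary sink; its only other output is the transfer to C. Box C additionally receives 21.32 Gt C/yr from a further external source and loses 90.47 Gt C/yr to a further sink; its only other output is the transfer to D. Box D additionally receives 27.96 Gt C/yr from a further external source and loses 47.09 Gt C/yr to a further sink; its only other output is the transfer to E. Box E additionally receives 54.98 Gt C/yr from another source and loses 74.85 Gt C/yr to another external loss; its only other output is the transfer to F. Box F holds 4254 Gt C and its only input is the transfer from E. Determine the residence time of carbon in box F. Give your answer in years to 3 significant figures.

Box A: F(A→B) = (106.9 + 109.6) − 75.09 = 141.41 Gt C/yr.
Box B: F(B→C) = (141.41 + 73.19) − 40.48 = 174.12 Gt C/yr.
Box C: F(C→D) = (174.12 + 21.32) − 90.47 = 104.97 Gt C/yr.
Box D: F(D→E) = (104.97 + 27.96) − 47.09 = 85.840 Gt C/yr.
Box E: F(E→F) = (85.840 + 54.98) − 74.85 = 65.970 Gt C/yr.
Box F throughput = its input = 65.970 Gt C/yr; τ = 4254 / 65.970 = 64.48 yr.

64.5 yr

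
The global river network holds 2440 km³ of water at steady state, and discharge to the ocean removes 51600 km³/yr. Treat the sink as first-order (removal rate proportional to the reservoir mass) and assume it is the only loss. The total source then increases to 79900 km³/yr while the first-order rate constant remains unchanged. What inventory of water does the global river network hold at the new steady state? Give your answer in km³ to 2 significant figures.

3800 km³

Rate constant k = F/M = 51600 / 2440 = 21.15 yr⁻¹.
At the new steady state, source = k·M_new ⇒ M_new = 79900 / 21.15 = 3778 km³.
(Equivalently M_new = M × F_new/F_old = 2440 × 79900/51600.)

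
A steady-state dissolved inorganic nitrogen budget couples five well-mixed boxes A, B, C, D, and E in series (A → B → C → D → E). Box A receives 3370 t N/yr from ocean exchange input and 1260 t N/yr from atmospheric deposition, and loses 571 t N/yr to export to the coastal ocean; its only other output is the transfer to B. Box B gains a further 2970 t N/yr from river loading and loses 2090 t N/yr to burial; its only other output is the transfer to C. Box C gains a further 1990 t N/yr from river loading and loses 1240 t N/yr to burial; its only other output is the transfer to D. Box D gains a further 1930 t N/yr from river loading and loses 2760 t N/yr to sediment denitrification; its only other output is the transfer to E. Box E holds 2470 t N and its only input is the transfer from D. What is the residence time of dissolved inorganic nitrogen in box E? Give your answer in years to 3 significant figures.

0.508 yr

Box A: F(A→B) = (3370 + 1260) − 571 = 4059.0 t N/yr.
Box B: F(B→C) = (4059.0 + 2970) − 2090 = 4939.0 t N/yr.
Box C: F(C→D) = (4939.0 + 1990) − 1240 = 5689.0 t N/yr.
Box D: F(D→E) = (5689.0 + 1930) − 2760 = 4859.0 t N/yr.
Box E throughput = its input = 4859.0 t N/yr; τ = 2470 / 4859.0 = 0.5083 yr.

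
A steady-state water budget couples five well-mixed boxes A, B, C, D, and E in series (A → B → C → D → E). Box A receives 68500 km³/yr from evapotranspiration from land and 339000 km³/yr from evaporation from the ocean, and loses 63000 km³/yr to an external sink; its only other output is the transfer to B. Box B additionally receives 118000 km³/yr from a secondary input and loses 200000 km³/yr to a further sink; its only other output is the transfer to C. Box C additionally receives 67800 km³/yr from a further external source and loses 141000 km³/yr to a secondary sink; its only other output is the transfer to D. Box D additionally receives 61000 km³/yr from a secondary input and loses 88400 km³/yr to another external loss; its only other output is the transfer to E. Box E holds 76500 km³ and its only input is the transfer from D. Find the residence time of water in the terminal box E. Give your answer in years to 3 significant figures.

0.473 yr

Box A: F(A→B) = (68500 + 339000) − 63000 = 344500 km³/yr.
Box B: F(B→C) = (344500 + 118000) − 200000 = 262500 km³/yr.
Box C: F(C→D) = (262500 + 67800) − 141000 = 189300 km³/yr.
Box D: F(D→E) = (189300 + 61000) − 88400 = 161900 km³/yr.
Box E throughput = its input = 161900 km³/yr; τ = 76500 / 161900 = 0.4725 yr.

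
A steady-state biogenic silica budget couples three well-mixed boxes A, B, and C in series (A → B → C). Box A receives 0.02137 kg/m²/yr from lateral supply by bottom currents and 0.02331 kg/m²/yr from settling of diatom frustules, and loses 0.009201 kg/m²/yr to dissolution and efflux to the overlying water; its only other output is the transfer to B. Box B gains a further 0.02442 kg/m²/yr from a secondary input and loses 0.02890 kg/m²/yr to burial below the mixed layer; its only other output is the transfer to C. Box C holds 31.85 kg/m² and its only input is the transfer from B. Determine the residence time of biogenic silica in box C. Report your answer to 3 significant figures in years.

Box A: F(A→B) = (0.02137 + 0.02331) − 0.009201 = 0.035479 kg/m²/yr.
Box B: F(B→C) = (0.035479 + 0.02442) − 0.02890 = 0.030999 kg/m²/yr.
Box C throughput = its input = 0.030999 kg/m²/yr; τ = 31.85 / 0.030999 = 1027 yr.

1030 yr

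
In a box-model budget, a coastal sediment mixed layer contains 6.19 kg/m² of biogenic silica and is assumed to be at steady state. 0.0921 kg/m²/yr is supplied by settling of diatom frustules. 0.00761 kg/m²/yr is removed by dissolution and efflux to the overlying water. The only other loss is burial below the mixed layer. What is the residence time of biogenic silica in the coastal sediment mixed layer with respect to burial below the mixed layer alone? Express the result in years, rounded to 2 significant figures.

At steady state ΣF_in = ΣF_out.
ΣF_in = 0.092100 kg/m²/yr.
Burial below the mixed layer flux = ΣF_in − (0.00761) = 0.092100 − 0.007610 = 0.08449 kg/m²/yr.
τ = M / F = 6.19 / 0.08449 = 73.26 yr.

73 yr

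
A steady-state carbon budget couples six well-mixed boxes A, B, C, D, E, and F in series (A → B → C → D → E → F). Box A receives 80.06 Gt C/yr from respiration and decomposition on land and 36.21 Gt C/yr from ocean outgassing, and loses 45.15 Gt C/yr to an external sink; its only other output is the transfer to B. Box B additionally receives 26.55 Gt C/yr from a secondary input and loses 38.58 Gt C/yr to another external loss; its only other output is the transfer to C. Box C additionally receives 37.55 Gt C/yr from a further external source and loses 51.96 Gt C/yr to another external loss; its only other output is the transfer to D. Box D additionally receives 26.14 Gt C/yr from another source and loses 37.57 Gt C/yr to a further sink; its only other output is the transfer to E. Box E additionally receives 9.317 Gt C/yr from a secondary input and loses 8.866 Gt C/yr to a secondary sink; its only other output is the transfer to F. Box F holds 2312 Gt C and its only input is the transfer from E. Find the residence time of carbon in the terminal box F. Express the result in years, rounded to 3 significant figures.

68.6 yr

Box A: F(A→B) = (80.06 + 36.21) − 45.15 = 71.120 Gt C/yr.
Box B: F(B→C) = (71.120 + 26.55) − 38.58 = 59.090 Gt C/yr.
Box C: F(C→D) = (59.090 + 37.55) − 51.96 = 44.680 Gt C/yr.
Box D: F(D→E) = (44.680 + 26.14) − 37.57 = 33.250 Gt C/yr.
Box E: F(E→F) = (33.250 + 9.317) − 8.866 = 33.701 Gt C/yr.
Box F throughput = its input = 33.701 Gt C/yr; τ = 2312 / 33.701 = 68.60 yr.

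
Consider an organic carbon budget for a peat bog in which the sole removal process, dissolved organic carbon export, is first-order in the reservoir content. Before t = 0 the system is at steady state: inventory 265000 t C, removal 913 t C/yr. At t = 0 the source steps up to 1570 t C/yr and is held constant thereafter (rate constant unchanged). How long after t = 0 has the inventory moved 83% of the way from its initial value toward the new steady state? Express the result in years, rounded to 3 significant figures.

514 yr

τ = M₀/F₀ = 265000/913 = 290.3 yr.
The remaining gap fraction is e^(−t/τ); 83% covered ⇒ e^(−t/τ) = 0.170.
t = −τ ln(0.170) = 290.3 × 1.772 = 514.3 yr.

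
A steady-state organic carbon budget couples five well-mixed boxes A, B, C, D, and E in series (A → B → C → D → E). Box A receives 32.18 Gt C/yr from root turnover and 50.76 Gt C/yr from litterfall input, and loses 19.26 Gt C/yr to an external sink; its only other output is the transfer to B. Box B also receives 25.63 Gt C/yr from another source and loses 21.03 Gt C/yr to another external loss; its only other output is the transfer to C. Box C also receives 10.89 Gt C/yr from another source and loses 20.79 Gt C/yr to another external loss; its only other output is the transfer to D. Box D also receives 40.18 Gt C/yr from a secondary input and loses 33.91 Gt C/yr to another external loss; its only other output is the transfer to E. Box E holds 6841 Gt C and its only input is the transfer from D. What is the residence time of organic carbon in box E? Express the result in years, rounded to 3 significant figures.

106 yr

Box A: F(A→B) = (32.18 + 50.76) − 19.26 = 63.680 Gt C/yr.
Box B: F(B→C) = (63.680 + 25.63) − 21.03 = 68.280 Gt C/yr.
Box C: F(C→D) = (68.280 + 10.89) − 20.79 = 58.380 Gt C/yr.
Box D: F(D→E) = (58.380 + 40.18) − 33.91 = 64.650 Gt C/yr.
Box E throughput = its input = 64.650 Gt C/yr; τ = 6841 / 64.650 = 105.8 yr.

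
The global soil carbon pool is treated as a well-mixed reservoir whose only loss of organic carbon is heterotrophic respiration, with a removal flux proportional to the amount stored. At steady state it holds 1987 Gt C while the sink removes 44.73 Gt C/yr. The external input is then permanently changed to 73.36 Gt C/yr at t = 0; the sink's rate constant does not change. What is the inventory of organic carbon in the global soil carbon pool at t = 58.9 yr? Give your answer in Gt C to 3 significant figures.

τ = M₀/F₀ = 1987/44.73 = 44.42 yr; rate constant k = 1/τ.
New steady state M_∞ = F₁/k = F₁·τ = 73.36 × 44.42 = 3258.8 Gt C.
M(t) = M_∞ + (M₀ − M_∞)·e^(−t/τ); t/τ = 58.9/44.42 = 1.326, so e^(−t/τ) = 0.2656.
M(t) = 3258.8 − 1272 × 0.2656 = 2921.1 Gt C.

2920 Gt C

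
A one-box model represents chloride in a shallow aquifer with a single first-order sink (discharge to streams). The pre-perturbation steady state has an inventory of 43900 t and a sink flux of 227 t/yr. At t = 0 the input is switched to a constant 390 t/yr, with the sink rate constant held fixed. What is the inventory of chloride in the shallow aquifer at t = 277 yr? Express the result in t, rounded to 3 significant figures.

67900 t

The sink rate constant is k = F₀/M₀ = 227/43900 = 0.005171 yr⁻¹.
Solving dM/dt = F₁ − kM with M(0) = M₀ gives M(t) = F₁/k + (M₀ − F₁/k)·e^(−kt).
F₁/k = 390/0.005171 = 75423 t; kt = 0.005171 × 277 = 1.432, e^(−kt) = 0.2388.
M(277) = 75423 + (43900 − 75423) × 0.2388 = 75423 − 7526 = 67897 t.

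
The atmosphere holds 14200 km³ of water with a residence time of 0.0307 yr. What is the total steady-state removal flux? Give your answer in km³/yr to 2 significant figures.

F = M / τ = 14200 / 0.0307 = 462500 km³/yr.

460000 km³/yr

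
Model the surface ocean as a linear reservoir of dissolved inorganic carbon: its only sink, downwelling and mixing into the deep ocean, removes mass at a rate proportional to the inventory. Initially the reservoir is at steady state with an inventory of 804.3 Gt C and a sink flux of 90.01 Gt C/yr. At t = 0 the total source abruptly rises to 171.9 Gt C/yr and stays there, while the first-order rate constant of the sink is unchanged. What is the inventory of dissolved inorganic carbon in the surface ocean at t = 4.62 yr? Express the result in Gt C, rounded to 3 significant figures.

1100 Gt C

Residence time τ = M₀/F₀ = 8.936 yr. The eventual steady state is M_∞ = M₀·(F₁/F₀) = 804.3 × 171.9/90.01 = 1536.0 Gt C.
The anomaly ΔM(t) = M(t) − M_∞ decays as ΔM₀·e^(−t/τ) with ΔM₀ = 804.3 − 1536.0 = −731.7 Gt C.
At t = 4.62 yr, e^(−t/τ) = e^(−0.5170) = 0.5963, so ΔM = −436.3 Gt C and M = 1536.0 − 436.3 = 1099.7 Gt C.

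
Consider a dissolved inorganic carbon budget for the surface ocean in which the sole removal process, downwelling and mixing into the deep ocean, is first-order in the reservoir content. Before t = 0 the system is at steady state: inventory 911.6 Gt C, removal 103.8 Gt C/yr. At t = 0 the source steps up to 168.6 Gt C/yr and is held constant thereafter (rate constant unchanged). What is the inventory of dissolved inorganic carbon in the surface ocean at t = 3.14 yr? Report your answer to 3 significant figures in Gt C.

1080 Gt C

The sink rate constant is k = F₀/M₀ = 103.8/911.6 = 0.1139 yr⁻¹.
Solving dM/dt = F₁ − kM with M(0) = M₀ gives M(t) = F₁/k + (M₀ − F₁/k)·e^(−kt).
F₁/k = 168.6/0.1139 = 1480.7 Gt C; kt = 0.1139 × 3.14 = 0.3575, e^(−kt) = 0.6994.
M(3.14) = 1480.7 + (911.6 − 1480.7) × 0.6994 = 1480.7 − 398.0 = 1082.7 Gt C.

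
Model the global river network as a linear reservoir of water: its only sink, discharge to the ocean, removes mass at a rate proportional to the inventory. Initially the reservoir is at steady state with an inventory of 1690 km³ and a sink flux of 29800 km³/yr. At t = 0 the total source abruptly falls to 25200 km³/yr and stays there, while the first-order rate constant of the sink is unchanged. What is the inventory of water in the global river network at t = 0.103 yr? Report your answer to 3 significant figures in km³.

τ = M₀/F₀ = 1690/29800 = 0.05671 yr; rate constant k = 1/τ.
New steady state M_∞ = F₁/k = F₁·τ = 25200 × 0.05671 = 1429.1 km³.
M(t) = M_∞ + (M₀ − M_∞)·e^(−t/τ); t/τ = 0.103/0.05671 = 1.816, so e^(−t/τ) = 0.1626.
M(t) = 1429.1 + 260.9 × 0.1626 = 1471.6 km³.

1470 km³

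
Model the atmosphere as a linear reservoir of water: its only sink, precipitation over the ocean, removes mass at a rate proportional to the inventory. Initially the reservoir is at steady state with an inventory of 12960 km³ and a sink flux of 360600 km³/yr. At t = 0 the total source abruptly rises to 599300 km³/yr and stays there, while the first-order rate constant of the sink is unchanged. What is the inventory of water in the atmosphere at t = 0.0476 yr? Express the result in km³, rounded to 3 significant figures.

19300 km³

Residence time τ = M₀/F₀ = 0.03594 yr. The eventual steady state is M_∞ = M₀·(F₁/F₀) = 12960 × 599300/360600 = 21539 km³.
The anomaly ΔM(t) = M(t) − M_∞ decays as ΔM₀·e^(−t/τ) with ΔM₀ = 12960 − 21539 = −8579 km³.
At t = 0.0476 yr, e^(−t/τ) = e^(−1.324) = 0.2660, so ΔM = −2282 km³ and M = 21539 − 2282 = 19257 km³.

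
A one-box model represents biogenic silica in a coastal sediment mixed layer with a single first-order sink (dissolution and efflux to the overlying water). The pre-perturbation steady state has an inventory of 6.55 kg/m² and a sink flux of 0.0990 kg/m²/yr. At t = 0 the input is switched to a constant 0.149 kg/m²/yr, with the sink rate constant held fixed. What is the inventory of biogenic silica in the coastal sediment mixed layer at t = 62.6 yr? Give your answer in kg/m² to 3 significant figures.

8.57 kg/m²

Residence time τ = M₀/F₀ = 66.16 yr. The eventual steady state is M_∞ = M₀·(F₁/F₀) = 6.55 × 0.149/0.0990 = 9.8581 kg/m².
The anomaly ΔM(t) = M(t) − M_∞ decays as ΔM₀·e^(−t/τ) with ΔM₀ = 6.55 − 9.8581 = −3.308 kg/m².
At t = 62.6 yr, e^(−t/τ) = e^(−0.9462) = 0.3882, so ΔM = −1.284 kg/m² and M = 9.8581 − 1.284 = 8.5738 kg/m².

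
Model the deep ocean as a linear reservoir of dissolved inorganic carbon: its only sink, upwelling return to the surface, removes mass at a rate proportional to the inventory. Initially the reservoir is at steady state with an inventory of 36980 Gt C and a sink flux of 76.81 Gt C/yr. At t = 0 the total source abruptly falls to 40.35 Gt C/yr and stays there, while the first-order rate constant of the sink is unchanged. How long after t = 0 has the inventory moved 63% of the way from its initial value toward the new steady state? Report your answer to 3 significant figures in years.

479 yr

τ = M₀/F₀ = 36980/76.81 = 481.4 yr.
The remaining gap fraction is e^(−t/τ); 63% covered ⇒ e^(−t/τ) = 0.370.
t = −τ ln(0.370) = 481.4 × 0.9943 = 478.7 yr.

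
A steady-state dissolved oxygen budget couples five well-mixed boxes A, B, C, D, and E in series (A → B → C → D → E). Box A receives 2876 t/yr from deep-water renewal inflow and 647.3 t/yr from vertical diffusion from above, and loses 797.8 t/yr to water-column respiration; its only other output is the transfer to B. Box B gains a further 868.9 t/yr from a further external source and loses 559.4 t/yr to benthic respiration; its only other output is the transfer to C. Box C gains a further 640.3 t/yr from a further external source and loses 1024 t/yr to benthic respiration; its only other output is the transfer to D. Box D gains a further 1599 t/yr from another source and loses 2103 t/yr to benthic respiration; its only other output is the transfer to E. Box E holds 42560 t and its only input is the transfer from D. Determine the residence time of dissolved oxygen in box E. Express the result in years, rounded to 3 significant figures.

19.8 yr

Box A: F(A→B) = (2876 + 647.3) − 797.8 = 2725.5 t/yr.
Box B: F(B→C) = (2725.5 + 868.9) − 559.4 = 3035.0 t/yr.
Box C: F(C→D) = (3035.0 + 640.3) − 1024 = 2651.3 t/yr.
Box D: F(D→E) = (2651.3 + 1599) − 2103 = 2147.3 t/yr.
Box E throughput = its input = 2147.3 t/yr; τ = 42560 / 2147.3 = 19.82 yr.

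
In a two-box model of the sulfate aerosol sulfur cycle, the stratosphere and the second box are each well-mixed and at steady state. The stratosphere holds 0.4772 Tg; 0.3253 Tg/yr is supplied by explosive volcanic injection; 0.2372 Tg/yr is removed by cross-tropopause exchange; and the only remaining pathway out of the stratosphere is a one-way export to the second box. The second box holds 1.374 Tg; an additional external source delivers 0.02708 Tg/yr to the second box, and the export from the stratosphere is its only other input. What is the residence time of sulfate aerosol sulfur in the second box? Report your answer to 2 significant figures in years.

Balance the stratosphere: ΣF_in = 0.32530 Tg/yr.
Export to the second box = ΣF_in − (0.2372) = 0.088100 Tg/yr.
Total input to the second box = 0.088100 + 0.02708 = 0.11518 Tg/yr; at steady state this equals its total output.
τ = M / F = 1.374 / 0.11518 = 11.93 yr.

12 yr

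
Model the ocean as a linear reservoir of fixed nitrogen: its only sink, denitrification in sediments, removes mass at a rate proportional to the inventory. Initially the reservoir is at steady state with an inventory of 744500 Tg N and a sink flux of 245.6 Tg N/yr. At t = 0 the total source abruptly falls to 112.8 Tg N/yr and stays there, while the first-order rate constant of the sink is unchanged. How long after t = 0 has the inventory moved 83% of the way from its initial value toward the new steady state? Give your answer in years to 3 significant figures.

5370 yr

τ = M₀/F₀ = 744500/245.6 = 3031 yr.
The remaining gap fraction is e^(−t/τ); 83% covered ⇒ e^(−t/τ) = 0.170.
t = −τ ln(0.170) = 3031 × 1.772 = 5371 yr.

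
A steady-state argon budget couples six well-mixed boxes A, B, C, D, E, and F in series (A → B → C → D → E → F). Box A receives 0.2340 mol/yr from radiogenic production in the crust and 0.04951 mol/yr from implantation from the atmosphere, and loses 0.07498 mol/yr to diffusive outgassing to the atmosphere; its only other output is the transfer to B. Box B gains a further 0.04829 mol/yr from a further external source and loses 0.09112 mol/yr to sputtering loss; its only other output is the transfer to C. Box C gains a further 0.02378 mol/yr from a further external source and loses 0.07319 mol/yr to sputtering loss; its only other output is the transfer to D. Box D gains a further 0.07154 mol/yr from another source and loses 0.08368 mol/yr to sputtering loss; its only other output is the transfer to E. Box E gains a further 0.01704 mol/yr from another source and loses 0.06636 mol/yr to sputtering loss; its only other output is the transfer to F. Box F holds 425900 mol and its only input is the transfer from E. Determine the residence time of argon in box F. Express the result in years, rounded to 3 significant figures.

7.77×10^6 yr

Box A: F(A→B) = (0.2340 + 0.04951) − 0.07498 = 0.20853 mol/yr.
Box B: F(B→C) = (0.20853 + 0.04829) − 0.09112 = 0.16570 mol/yr.
Box C: F(C→D) = (0.16570 + 0.02378) − 0.07319 = 0.11629 mol/yr.
Box D: F(D→E) = (0.11629 + 0.07154) − 0.08368 = 0.10415 mol/yr.
Box E: F(E→F) = (0.10415 + 0.01704) − 0.06636 = 0.054830 mol/yr.
Box F throughput = its input = 0.054830 mol/yr; τ = 425900 / 0.054830 = 7.768×10^6 yr.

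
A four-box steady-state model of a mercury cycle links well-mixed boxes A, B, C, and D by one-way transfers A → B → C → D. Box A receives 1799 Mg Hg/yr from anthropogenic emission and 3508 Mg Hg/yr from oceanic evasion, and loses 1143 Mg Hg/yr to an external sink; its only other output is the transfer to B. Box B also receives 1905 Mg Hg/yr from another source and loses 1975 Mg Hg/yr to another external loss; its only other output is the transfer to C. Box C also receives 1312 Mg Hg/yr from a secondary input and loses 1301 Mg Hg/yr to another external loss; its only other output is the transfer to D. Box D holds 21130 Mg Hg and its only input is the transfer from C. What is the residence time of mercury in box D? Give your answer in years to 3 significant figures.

Box A: F(A→B) = (1799 + 3508) − 1143 = 4164.0 Mg Hg/yr.
Box B: F(B→C) = (4164.0 + 1905) − 1975 = 4094.0 Mg Hg/yr.
Box C: F(C→D) = (4094.0 + 1312) − 1301 = 4105.0 Mg Hg/yr.
Box D throughput = its input = 4105.0 Mg Hg/yr; τ = 21130 / 4105.0 = 5.147 yr.

5.15 yr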